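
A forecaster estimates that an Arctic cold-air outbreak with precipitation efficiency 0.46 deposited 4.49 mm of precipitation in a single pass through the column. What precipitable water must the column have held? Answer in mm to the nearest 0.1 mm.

PW = precipitation / ε = 4.49 / 0.46 = 9.8 mm.

PW ≈ 9.8 mm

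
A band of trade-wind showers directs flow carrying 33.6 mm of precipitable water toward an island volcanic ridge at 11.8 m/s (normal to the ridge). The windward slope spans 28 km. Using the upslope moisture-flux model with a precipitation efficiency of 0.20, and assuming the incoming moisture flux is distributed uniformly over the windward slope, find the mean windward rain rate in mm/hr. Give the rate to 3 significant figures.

Incoming column moisture flux per unit ridge length: F = V × PW = 11.8 × 33.6 = 396.48 mm·m/s.
Spread over the 28 km slope with efficiency ε = 0.20: R = ε·F/W = 0.20 × 396.48 / 28000 m = 2.832e-03 mm/s.
R = 2.832e-03 × 3600 = 10.2 mm/hr.

R ≈ 10.2 mm/hr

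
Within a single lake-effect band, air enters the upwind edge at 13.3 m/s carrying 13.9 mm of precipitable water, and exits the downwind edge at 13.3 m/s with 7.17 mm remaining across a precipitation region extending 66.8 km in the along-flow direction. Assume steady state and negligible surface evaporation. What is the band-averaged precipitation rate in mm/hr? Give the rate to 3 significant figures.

R ≈ 4.82 mm/hr

Column moisture flux per unit crosswind length is F = V × PW.
Inflow: F_in = 13.3 × 13.9 = 184.87 mm·m/s
Outflow: F_out = 13.3 × 7.17 = 95.361 mm·m/s
Steady-state rate R = (F_in − F_out)/L = (184.87 − 95.361) / 66800 m = 1.340e-03 mm/s.
R = 1.340e-03 × 3600 = 4.82 mm/hr.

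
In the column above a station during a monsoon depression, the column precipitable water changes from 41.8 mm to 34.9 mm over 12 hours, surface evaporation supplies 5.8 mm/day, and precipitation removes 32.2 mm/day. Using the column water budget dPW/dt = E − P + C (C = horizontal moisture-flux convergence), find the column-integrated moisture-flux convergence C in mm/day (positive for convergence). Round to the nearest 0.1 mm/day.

dPW/dt = (34.9 − 41.8) mm / (12/24 day) = -13.800 mm/day.
C = dPW/dt − E + P = (-13.800) − 5.8 + 32.2 = 12.6 mm/day.

C ≈ 12.6 mm/day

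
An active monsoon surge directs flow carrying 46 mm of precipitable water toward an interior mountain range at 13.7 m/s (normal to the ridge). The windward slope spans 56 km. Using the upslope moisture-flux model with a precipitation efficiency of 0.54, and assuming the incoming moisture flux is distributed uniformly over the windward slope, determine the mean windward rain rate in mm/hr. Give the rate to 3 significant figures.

Incoming column moisture flux per unit ridge length: F = V × PW = 13.7 × 46 = 630.2 mm·m/s.
Spread over the 56 km slope with efficiency ε = 0.54: R = ε·F/W = 0.54 × 630.2 / 56000 m = 6.077e-03 mm/s.
R = 6.077e-03 × 3600 = 21.9 mm/hr.

R ≈ 21.9 mm/hr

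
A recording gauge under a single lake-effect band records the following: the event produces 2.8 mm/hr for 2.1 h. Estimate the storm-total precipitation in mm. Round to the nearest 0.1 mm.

Total = Σ Rᵢ Δtᵢ = 2.8 × 2.1
      = 5.88 = 5.9 mm.

total ≈ 5.9 mm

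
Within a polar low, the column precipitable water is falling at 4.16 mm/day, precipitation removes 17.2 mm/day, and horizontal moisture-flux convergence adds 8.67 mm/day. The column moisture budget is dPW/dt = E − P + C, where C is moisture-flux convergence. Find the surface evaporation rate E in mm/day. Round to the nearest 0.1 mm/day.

dPW/dt = -4.16 mm/day.
E = dPW/dt + P − C = (-4.16) + 17.2 − (8.67) = 4.4 mm/day.

E ≈ 4.4 mm/day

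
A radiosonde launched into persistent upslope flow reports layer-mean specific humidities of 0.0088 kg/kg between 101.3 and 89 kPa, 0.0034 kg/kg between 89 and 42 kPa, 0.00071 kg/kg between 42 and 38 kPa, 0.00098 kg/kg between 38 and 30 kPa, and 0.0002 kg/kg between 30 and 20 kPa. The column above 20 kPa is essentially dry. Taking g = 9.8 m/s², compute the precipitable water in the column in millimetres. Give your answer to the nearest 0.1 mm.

PW ≈ 28.6 mm

Precipitable water is the column-integrated vapour mass per unit area: PW = (1/g) Σ q̄ Δp, with q in kg/kg and Δp in Pa (1 kg/m² of water = 1 mm).
Layer 101.3–89 kPa: Δp = 123 hPa = 12300 Pa, q̄ = 0.0088 kg/kg → 0.0088 × 12300 / 9.8 = 11.04 mm
Layer 89–42 kPa: Δp = 470 hPa = 47000 Pa, q̄ = 0.0034 kg/kg → 0.0034 × 47000 / 9.8 = 16.31 mm
Layer 42–38 kPa: Δp = 40 hPa = 4000 Pa, q̄ = 0.00071 kg/kg → 0.00071 × 4000 / 9.8 = 0.29 mm
Layer 38–30 kPa: Δp = 80 hPa = 8000 Pa, q̄ = 0.00098 kg/kg → 0.00098 × 8000 / 9.8 = 0.80 mm
Layer 30–20 kPa: Δp = 100 hPa = 10000 Pa, q̄ = 0.0002 kg/kg → 0.0002 × 10000 / 9.8 = 0.20 mm
PW = 11.04 + 16.31 + 0.29 + 0.80 + 0.20 = 28.64 ≈ 28.6 mm.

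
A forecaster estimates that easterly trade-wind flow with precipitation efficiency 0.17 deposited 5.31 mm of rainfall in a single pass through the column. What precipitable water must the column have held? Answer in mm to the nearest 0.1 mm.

PW ≈ 31.2 mm

PW = rainfall / ε = 5.31 / 0.17 = 31.2 mm.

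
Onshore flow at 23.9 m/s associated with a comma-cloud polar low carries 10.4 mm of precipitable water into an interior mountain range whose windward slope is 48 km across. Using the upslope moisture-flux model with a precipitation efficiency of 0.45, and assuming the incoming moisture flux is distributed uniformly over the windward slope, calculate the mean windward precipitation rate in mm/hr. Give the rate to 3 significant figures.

Incoming column moisture flux per unit ridge length: F = V × PW = 23.9 × 10.4 = 248.56 mm·m/s.
Spread over the 48 km slope with efficiency ε = 0.45: R = ε·F/W = 0.45 × 248.56 / 48000 m = 2.330e-03 mm/s.
R = 2.330e-03 × 3600 = 8.39 mm/hr.

R ≈ 8.39 mm/hr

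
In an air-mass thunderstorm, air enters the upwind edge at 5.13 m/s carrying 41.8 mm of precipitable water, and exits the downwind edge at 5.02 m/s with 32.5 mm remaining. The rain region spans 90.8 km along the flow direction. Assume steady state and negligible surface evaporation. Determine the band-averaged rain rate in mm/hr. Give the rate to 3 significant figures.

R ≈ 2.03 mm/hr

Column moisture flux per unit crosswind length is F = V × PW.
Inflow: F_in = 5.13 × 41.8 = 214.434 mm·m/s
Outflow: F_out = 5.02 × 32.5 = 163.15 mm·m/s
Steady-state rate R = (F_in − F_out)/L = (214.434 − 163.15) / 90800 m = 5.648e-04 mm/s.
R = 5.648e-04 × 3600 = 2.03 mm/hr.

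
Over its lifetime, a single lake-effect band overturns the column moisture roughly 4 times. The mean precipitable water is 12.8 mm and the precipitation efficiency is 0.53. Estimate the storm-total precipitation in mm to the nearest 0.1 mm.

Each cycle deposits ε × PW = 0.53 × 12.8 = 6.784 mm.
Over 4 cycles: 4 × 6.784 = 27.1 mm.

precipitation ≈ 27.1 mm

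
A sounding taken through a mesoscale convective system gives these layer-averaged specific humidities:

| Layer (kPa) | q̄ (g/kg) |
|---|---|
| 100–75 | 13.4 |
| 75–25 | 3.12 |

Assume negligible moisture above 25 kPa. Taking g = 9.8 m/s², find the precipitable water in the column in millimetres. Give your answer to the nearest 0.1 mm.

PW ≈ 50.1 mm

Precipitable water is the column-integrated vapour mass per unit area: PW = (1/g) Σ q̄ Δp, with q in kg/kg and Δp in Pa (1 kg/m² of water = 1 mm).
Layer 100–75 kPa: Δp = 250 hPa = 25000 Pa, q̄ = 0.0134 kg/kg → 0.0134 × 25000 / 9.8 = 34.18 mm
Layer 75–25 kPa: Δp = 500 hPa = 50000 Pa, q̄ = 0.00312 kg/kg → 0.00312 × 50000 / 9.8 = 15.92 mm
PW = 34.18 + 15.92 = 50.10 ≈ 50.1 mm.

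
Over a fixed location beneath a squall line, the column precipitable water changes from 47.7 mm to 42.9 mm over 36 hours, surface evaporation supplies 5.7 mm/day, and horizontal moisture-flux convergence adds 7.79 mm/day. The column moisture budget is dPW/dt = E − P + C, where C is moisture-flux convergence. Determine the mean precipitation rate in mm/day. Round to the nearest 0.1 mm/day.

P ≈ 16.7 mm/day

dPW/dt = (42.9 − 47.7) mm / (36/24 day) = -3.200 mm/day.
P = E + C − dPW/dt = 5.7 + (7.79) − (-3.200) = 16.7 mm/day.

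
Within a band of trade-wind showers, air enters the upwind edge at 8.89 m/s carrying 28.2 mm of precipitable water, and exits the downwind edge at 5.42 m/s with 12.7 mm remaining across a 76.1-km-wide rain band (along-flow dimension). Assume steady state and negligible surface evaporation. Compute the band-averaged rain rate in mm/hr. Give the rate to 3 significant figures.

Column moisture flux per unit crosswind length is F = V × PW.
Inflow: F_in = 8.89 × 28.2 = 250.698 mm·m/s
Outflow: F_out = 5.42 × 12.7 = 68.834 mm·m/s
Steady-state rate R = (F_in − F_out)/L = (250.698 − 68.834) / 76100 m = 2.390e-03 mm/s.
R = 2.390e-03 × 3600 = 8.60 mm/hr.

R ≈ 8.60 mm/hr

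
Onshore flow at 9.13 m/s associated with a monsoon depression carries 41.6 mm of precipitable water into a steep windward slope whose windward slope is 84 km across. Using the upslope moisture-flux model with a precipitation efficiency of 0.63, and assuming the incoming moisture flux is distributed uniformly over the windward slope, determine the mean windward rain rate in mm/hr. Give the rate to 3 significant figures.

Incoming column moisture flux per unit ridge length: F = V × PW = 9.13 × 41.6 = 379.808 mm·m/s.
Spread over the 84 km slope with efficiency ε = 0.63: R = ε·F/W = 0.63 × 379.808 / 84000 m = 2.849e-03 mm/s.
R = 2.849e-03 × 3600 = 10.3 mm/hr.

R ≈ 10.3 mm/hr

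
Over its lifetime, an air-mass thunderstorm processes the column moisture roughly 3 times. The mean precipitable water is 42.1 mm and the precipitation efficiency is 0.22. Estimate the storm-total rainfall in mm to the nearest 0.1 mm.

Each cycle deposits ε × PW = 0.22 × 42.1 = 9.262 mm.
Over 3 cycles: 3 × 9.262 = 27.8 mm.

rainfall ≈ 27.8 mm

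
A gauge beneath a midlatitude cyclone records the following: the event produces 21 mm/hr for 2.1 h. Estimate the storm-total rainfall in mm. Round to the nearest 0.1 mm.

total ≈ 44.1 mm

Total = Σ Rᵢ Δtᵢ = 21 × 2.1
      = 44.1 = 44.1 mm.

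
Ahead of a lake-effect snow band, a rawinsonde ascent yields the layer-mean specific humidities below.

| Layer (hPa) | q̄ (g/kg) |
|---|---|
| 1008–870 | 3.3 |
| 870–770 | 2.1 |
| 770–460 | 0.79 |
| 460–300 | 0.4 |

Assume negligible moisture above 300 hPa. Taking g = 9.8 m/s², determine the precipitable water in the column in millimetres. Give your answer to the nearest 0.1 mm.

PW ≈ 9.9 mm

Precipitable water is the column-integrated vapour mass per unit area: PW = (1/g) Σ q̄ Δp, with q in kg/kg and Δp in Pa (1 kg/m² of water = 1 mm).
Layer 1008–870 hPa: Δp = 138 hPa = 13800 Pa, q̄ = 0.0033 kg/kg → 0.0033 × 13800 / 9.8 = 4.65 mm
Layer 870–770 hPa: Δp = 100 hPa = 10000 Pa, q̄ = 0.0021 kg/kg → 0.0021 × 10000 / 9.8 = 2.14 mm
Layer 770–460 hPa: Δp = 310 hPa = 31000 Pa, q̄ = 0.00079 kg/kg → 0.00079 × 31000 / 9.8 = 2.50 mm
Layer 460–300 hPa: Δp = 160 hPa = 16000 Pa, q̄ = 0.0004 kg/kg → 0.0004 × 16000 / 9.8 = 0.65 mm
PW = 4.65 + 2.14 + 2.50 + 0.65 = 9.94 ≈ 9.9 mm.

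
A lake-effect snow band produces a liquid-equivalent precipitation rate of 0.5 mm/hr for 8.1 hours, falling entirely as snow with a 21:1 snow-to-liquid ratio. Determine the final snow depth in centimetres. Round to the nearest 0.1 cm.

snow depth ≈ 8.5 cm

Liquid-equivalent depth = 0.5 × 8.1 = 4.05 mm.
Snow depth = 4.05 mm × 21 = 85.05 mm = 8.5 cm.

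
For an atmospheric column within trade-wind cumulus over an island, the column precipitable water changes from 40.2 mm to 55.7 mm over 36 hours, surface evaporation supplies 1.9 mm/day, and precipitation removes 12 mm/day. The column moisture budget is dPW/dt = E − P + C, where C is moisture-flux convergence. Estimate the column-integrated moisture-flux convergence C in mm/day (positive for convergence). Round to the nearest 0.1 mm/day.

dPW/dt = (55.7 − 40.2) mm / (36/24 day) = +10.333 mm/day.
C = dPW/dt − E + P = (+10.333) − 1.9 + 12 = 20.4 mm/day.

C ≈ 20.4 mm/day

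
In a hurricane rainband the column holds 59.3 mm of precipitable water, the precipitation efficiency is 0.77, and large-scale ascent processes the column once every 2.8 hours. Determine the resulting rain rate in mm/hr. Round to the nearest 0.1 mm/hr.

Each overturning extracts ε × PW = 0.77 × 59.3 = 45.661 mm.
Rate = ε·PW / τ = 45.661 / 2.8 h = 16.3 mm/hr.

R ≈ 16.3 mm/hr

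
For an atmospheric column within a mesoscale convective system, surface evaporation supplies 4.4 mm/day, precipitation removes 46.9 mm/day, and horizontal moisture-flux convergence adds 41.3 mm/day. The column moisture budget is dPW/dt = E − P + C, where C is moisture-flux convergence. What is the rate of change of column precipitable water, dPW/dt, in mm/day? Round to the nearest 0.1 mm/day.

dPW/dt = E − P + C = 4.4 − 46.9 + (41.3) = -1.2 mm/day.

dPW/dt ≈ -1.2 mm/day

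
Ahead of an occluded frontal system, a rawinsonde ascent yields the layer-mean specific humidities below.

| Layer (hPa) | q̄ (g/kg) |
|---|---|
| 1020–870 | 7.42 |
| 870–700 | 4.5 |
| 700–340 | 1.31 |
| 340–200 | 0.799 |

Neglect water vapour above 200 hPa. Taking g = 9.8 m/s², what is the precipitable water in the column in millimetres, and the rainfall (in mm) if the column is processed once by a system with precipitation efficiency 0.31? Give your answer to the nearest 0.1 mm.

PW ≈ 25.1 mm; rainfall ≈ 7.8 mm

Precipitable water is the column-integrated vapour mass per unit area: PW = (1/g) Σ q̄ Δp, with q in kg/kg and Δp in Pa (1 kg/m² of water = 1 mm).
Layer 1020–870 hPa: Δp = 150 hPa = 15000 Pa, q̄ = 0.00742 kg/kg → 0.00742 × 15000 / 9.8 = 11.36 mm
Layer 870–700 hPa: Δp = 170 hPa = 17000 Pa, q̄ = 0.0045 kg/kg → 0.0045 × 17000 / 9.8 = 7.81 mm
Layer 700–340 hPa: Δp = 360 hPa = 36000 Pa, q̄ = 0.00131 kg/kg → 0.00131 × 36000 / 9.8 = 4.81 mm
Layer 340–200 hPa: Δp = 140 hPa = 14000 Pa, q̄ = 0.000799 kg/kg → 0.000799 × 14000 / 9.8 = 1.14 mm
PW = 11.36 + 7.81 + 4.81 + 1.14 = 25.12 ≈ 25.1 mm.
Rainfall = ε × PW = 0.31 × 25.1 = 7.8 mm.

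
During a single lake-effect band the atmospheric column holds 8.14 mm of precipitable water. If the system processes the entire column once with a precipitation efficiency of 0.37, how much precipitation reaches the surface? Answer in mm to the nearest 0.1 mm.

Precipitation = ε × PW = 0.37 × 8.14 = 3.0 mm.

precipitation ≈ 3.0 mm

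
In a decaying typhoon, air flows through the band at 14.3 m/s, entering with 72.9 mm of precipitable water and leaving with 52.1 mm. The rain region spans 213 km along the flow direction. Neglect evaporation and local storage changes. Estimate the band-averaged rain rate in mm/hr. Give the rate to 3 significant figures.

R ≈ 5.03 mm/hr

Column moisture flux per unit crosswind length is F = V × PW.
Inflow: F_in = 14.3 × 72.9 = 1042.47 mm·m/s
Outflow: F_out = 14.3 × 52.1 = 745.03 mm·m/s
Steady-state rate R = (F_in − F_out)/L = (1042.47 − 745.03) / 213000 m = 1.396e-03 mm/s.
R = 1.396e-03 × 3600 = 5.03 mm/hr.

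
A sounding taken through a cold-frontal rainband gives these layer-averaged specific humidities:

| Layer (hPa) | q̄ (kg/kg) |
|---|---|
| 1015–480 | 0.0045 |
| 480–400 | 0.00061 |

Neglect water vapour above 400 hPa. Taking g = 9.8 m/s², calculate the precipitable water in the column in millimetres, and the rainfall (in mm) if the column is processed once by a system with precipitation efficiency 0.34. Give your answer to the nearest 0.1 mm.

PW ≈ 25.1 mm; rainfall ≈ 8.5 mm

Precipitable water is the column-integrated vapour mass per unit area: PW = (1/g) Σ q̄ Δp, with q in kg/kg and Δp in Pa (1 kg/m² of water = 1 mm).
Layer 1015–480 hPa: Δp = 535 hPa = 53500 Pa, q̄ = 0.0045 kg/kg → 0.0045 × 53500 / 9.8 = 24.57 mm
Layer 480–400 hPa: Δp = 80 hPa = 8000 Pa, q̄ = 0.00061 kg/kg → 0.00061 × 8000 / 9.8 = 0.50 mm
PW = 24.57 + 0.50 = 25.07 ≈ 25.1 mm.
Rainfall = ε × PW = 0.34 × 25.1 = 8.5 mm.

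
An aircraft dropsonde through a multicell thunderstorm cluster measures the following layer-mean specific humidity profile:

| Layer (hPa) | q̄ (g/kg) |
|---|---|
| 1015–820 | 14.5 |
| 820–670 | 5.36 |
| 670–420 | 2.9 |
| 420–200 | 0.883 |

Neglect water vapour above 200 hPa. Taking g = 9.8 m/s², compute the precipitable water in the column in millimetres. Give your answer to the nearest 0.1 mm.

PW ≈ 46.4 mm

Precipitable water is the column-integrated vapour mass per unit area: PW = (1/g) Σ q̄ Δp, with q in kg/kg and Δp in Pa (1 kg/m² of water = 1 mm).
Layer 1015–820 hPa: Δp = 195 hPa = 19500 Pa, q̄ = 0.0145 kg/kg → 0.0145 × 19500 / 9.8 = 28.85 mm
Layer 820–670 hPa: Δp = 150 hPa = 15000 Pa, q̄ = 0.00536 kg/kg → 0.00536 × 15000 / 9.8 = 8.20 mm
Layer 670–420 hPa: Δp = 250 hPa = 25000 Pa, q̄ = 0.0029 kg/kg → 0.0029 × 25000 / 9.8 = 7.40 mm
Layer 420–200 hPa: Δp = 220 hPa = 22000 Pa, q̄ = 0.000883 kg/kg → 0.000883 × 22000 / 9.8 = 1.98 mm
PW = 28.85 + 8.20 + 7.40 + 1.98 = 46.43 ≈ 46.4 mm.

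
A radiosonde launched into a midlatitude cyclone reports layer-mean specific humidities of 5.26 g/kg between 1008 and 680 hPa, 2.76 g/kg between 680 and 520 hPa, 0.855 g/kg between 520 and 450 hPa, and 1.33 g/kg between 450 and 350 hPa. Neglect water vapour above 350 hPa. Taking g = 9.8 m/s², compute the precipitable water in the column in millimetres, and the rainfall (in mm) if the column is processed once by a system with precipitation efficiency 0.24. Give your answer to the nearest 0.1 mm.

Precipitable water is the column-integrated vapour mass per unit area: PW = (1/g) Σ q̄ Δp, with q in kg/kg and Δp in Pa (1 kg/m² of water = 1 mm).
Layer 1008–680 hPa: Δp = 328 hPa = 32800 Pa, q̄ = 0.00526 kg/kg → 0.00526 × 32800 / 9.8 = 17.60 mm
Layer 680–520 hPa: Δp = 160 hPa = 16000 Pa, q̄ = 0.00276 kg/kg → 0.00276 × 16000 / 9.8 = 4.51 mm
Layer 520–450 hPa: Δp = 70 hPa = 7000 Pa, q̄ = 0.000855 kg/kg → 0.000855 × 7000 / 9.8 = 0.61 mm
Layer 450–350 hPa: Δp = 100 hPa = 10000 Pa, q̄ = 0.00133 kg/kg → 0.00133 × 10000 / 9.8 = 1.36 mm
PW = 17.60 + 4.51 + 0.61 + 1.36 = 24.08 ≈ 24.1 mm.
Rainfall = ε × PW = 0.24 × 24.1 = 5.8 mm.

PW ≈ 24.1 mm; rainfall ≈ 5.8 mm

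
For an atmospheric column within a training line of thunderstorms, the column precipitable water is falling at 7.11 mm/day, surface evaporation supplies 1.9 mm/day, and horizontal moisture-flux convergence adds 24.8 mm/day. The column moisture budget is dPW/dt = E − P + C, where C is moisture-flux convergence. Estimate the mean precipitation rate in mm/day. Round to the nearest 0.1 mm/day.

P ≈ 33.8 mm/day

dPW/dt = -7.11 mm/day.
P = E + C − dPW/dt = 1.9 + (24.8) − (-7.11) = 33.8 mm/day.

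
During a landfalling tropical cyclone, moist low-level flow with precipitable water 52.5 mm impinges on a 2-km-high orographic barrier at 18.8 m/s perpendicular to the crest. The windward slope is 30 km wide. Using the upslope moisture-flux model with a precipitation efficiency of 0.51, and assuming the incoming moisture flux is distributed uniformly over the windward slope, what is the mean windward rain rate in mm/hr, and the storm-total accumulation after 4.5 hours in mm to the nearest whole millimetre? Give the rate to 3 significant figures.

R ≈ 60.4 mm/hr; total ≈ 272 mm

Incoming column moisture flux per unit ridge length: F = V × PW = 18.8 × 52.5 = 987 mm·m/s.
Spread over the 30 km slope with efficiency ε = 0.51: R = ε·F/W = 0.51 × 987 / 30000 m = 1.678e-02 mm/s.
R = 1.678e-02 × 3600 = 60.4 mm/hr.
Over 4.5 h: total = 60.4 × 4.5 = 271.8 ≈ 272 mm.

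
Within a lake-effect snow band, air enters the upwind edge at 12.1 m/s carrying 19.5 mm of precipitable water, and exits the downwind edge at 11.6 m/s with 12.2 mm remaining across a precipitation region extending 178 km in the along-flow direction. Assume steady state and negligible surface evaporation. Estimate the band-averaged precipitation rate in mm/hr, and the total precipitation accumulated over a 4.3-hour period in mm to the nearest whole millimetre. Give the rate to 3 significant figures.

Column moisture flux per unit crosswind length is F = V × PW.
Inflow: F_in = 12.1 × 19.5 = 235.95 mm·m/s
Outflow: F_out = 11.6 × 12.2 = 141.52 mm·m/s
Steady-state rate R = (F_in − F_out)/L = (235.95 − 141.52) / 178000 m = 5.305e-04 mm/s.
R = 5.305e-04 × 3600 = 1.91 mm/hr.
Over 4.3 h: total = 1.91 × 4.3 = 8.213 ≈ 8 mm.

R ≈ 1.91 mm/hr; total ≈ 8 mm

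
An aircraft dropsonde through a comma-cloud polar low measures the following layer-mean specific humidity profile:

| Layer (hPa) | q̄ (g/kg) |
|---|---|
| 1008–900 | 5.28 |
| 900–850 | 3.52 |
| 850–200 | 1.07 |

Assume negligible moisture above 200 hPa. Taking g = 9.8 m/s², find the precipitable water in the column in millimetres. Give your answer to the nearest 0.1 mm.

Precipitable water is the column-integrated vapour mass per unit area: PW = (1/g) Σ q̄ Δp, with q in kg/kg and Δp in Pa (1 kg/m² of water = 1 mm).
Layer 1008–900 hPa: Δp = 108 hPa = 10800 Pa, q̄ = 0.00528 kg/kg → 0.00528 × 10800 / 9.8 = 5.82 mm
Layer 900–850 hPa: Δp = 50 hPa = 5000 Pa, q̄ = 0.00352 kg/kg → 0.00352 × 5000 / 9.8 = 1.80 mm
Layer 850–200 hPa: Δp = 650 hPa = 65000 Pa, q̄ = 0.00107 kg/kg → 0.00107 × 65000 / 9.8 = 7.10 mm
PW = 5.82 + 1.80 + 7.10 = 14.72 ≈ 14.7 mm.

PW ≈ 14.7 mm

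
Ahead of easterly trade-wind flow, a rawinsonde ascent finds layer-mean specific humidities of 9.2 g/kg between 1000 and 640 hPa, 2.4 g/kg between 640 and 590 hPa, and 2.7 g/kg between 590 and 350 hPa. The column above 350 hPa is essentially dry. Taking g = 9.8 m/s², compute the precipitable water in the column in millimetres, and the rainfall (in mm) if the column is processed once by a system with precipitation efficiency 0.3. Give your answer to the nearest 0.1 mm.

Precipitable water is the column-integrated vapour mass per unit area: PW = (1/g) Σ q̄ Δp, with q in kg/kg and Δp in Pa (1 kg/m² of water = 1 mm).
Layer 1000–640 hPa: Δp = 360 hPa = 36000 Pa, q̄ = 0.0092 kg/kg → 0.0092 × 36000 / 9.8 = 33.80 mm
Layer 640–590 hPa: Δp = 50 hPa = 5000 Pa, q̄ = 0.0024 kg/kg → 0.0024 × 5000 / 9.8 = 1.22 mm
Layer 590–350 hPa: Δp = 240 hPa = 24000 Pa, q̄ = 0.0027 kg/kg → 0.0027 × 24000 / 9.8 = 6.61 mm
PW = 33.80 + 1.22 + 6.61 = 41.63 ≈ 41.6 mm.
Rainfall = ε × PW = 0.3 × 41.6 = 12.5 mm.

PW ≈ 41.6 mm; rainfall ≈ 12.5 mm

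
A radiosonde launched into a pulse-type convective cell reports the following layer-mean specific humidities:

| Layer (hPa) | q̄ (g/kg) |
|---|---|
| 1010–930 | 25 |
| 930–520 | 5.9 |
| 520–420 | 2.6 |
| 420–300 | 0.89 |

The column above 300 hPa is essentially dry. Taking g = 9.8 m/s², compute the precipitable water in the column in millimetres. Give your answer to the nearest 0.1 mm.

PW ≈ 48.8 mm

Precipitable water is the column-integrated vapour mass per unit area: PW = (1/g) Σ q̄ Δp, with q in kg/kg and Δp in Pa (1 kg/m² of water = 1 mm).
Layer 1010–930 hPa: Δp = 80 hPa = 8000 Pa, q̄ = 0.025 kg/kg → 0.025 × 8000 / 9.8 = 20.41 mm
Layer 930–520 hPa: Δp = 410 hPa = 41000 Pa, q̄ = 0.0059 kg/kg → 0.0059 × 41000 / 9.8 = 24.68 mm
Layer 520–420 hPa: Δp = 100 hPa = 10000 Pa, q̄ = 0.0026 kg/kg → 0.0026 × 10000 / 9.8 = 2.65 mm
Layer 420–300 hPa: Δp = 120 hPa = 12000 Pa, q̄ = 0.00089 kg/kg → 0.00089 × 12000 / 9.8 = 1.09 mm
PW = 20.41 + 24.68 + 2.65 + 1.09 = 48.83 ≈ 48.8 mm.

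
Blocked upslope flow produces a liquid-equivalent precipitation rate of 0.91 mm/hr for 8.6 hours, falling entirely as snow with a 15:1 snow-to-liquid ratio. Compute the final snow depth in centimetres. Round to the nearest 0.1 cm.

Liquid-equivalent depth = 0.91 × 8.6 = 7.826 mm.
Snow depth = 7.826 mm × 15 = 117.39 mm = 11.7 cm.

snow depth ≈ 11.7 cm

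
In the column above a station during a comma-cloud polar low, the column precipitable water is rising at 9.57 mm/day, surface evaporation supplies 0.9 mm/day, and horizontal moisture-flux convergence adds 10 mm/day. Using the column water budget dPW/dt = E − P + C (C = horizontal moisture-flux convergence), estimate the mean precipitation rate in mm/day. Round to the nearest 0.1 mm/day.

dPW/dt = +9.57 mm/day.
P = E + C − dPW/dt = 0.9 + (10) − (+9.57) = 1.3 mm/day.

P ≈ 1.3 mm/day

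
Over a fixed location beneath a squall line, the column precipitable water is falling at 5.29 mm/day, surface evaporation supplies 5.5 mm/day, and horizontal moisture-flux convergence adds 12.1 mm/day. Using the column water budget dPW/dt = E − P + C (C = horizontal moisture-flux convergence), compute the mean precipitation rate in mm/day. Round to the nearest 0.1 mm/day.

dPW/dt = -5.29 mm/day.
P = E + C − dPW/dt = 5.5 + (12.1) − (-5.29) = 22.9 mm/day.

P ≈ 22.9 mm/day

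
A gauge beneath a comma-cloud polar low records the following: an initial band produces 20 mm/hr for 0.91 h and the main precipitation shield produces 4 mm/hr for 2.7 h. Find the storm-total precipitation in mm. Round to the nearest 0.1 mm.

total ≈ 29.0 mm

Total = Σ Rᵢ Δtᵢ = 20 × 0.91 + 4 × 2.7
      = 18.2 + 10.8 = 29.0 mm.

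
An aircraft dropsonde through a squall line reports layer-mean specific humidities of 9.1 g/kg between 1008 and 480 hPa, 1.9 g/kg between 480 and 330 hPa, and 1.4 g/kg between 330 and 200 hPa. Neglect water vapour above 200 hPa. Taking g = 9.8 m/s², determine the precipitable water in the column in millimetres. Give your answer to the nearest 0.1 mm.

Precipitable water is the column-integrated vapour mass per unit area: PW = (1/g) Σ q̄ Δp, with q in kg/kg and Δp in Pa (1 kg/m² of water = 1 mm).
Layer 1008–480 hPa: Δp = 528 hPa = 52800 Pa, q̄ = 0.0091 kg/kg → 0.0091 × 52800 / 9.8 = 49.03 mm
Layer 480–330 hPa: Δp = 150 hPa = 15000 Pa, q̄ = 0.0019 kg/kg → 0.0019 × 15000 / 9.8 = 2.91 mm
Layer 330–200 hPa: Δp = 130 hPa = 13000 Pa, q̄ = 0.0014 kg/kg → 0.0014 × 13000 / 9.8 = 1.86 mm
PW = 49.03 + 2.91 + 1.86 = 53.80 ≈ 53.8 mm.

PW ≈ 53.8 mm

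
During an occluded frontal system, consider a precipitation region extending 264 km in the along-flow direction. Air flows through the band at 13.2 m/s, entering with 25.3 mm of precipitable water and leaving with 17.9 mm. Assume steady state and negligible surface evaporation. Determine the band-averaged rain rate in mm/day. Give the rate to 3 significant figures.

R ≈ 32.0 mm/day

Column moisture flux per unit crosswind length is F = V × PW.
Inflow: F_in = 13.2 × 25.3 = 333.96 mm·m/s
Outflow: F_out = 13.2 × 17.9 = 236.28 mm·m/s
Steady-state rate R = (F_in − F_out)/L = (333.96 − 236.28) / 264000 m = 3.700e-04 mm/s.
R = 3.700e-04 × 3600 × 24 = 32.0 mm/day.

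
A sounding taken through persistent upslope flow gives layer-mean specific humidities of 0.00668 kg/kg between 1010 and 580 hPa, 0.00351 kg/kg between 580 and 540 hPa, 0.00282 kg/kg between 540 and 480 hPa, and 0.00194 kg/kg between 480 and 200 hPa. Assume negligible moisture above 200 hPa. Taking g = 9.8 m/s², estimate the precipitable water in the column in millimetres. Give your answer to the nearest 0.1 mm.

Precipitable water is the column-integrated vapour mass per unit area: PW = (1/g) Σ q̄ Δp, with q in kg/kg and Δp in Pa (1 kg/m² of water = 1 mm).
Layer 1010–580 hPa: Δp = 430 hPa = 43000 Pa, q̄ = 0.00668 kg/kg → 0.00668 × 43000 / 9.8 = 29.31 mm
Layer 580–540 hPa: Δp = 40 hPa = 4000 Pa, q̄ = 0.00351 kg/kg → 0.00351 × 4000 / 9.8 = 1.43 mm
Layer 540–480 hPa: Δp = 60 hPa = 6000 Pa, q̄ = 0.00282 kg/kg → 0.00282 × 6000 / 9.8 = 1.73 mm
Layer 480–200 hPa: Δp = 280 hPa = 28000 Pa, q̄ = 0.00194 kg/kg → 0.00194 × 28000 / 9.8 = 5.54 mm
PW = 29.31 + 1.43 + 1.73 + 5.54 = 38.01 ≈ 38.0 mm.

PW ≈ 38.0 mm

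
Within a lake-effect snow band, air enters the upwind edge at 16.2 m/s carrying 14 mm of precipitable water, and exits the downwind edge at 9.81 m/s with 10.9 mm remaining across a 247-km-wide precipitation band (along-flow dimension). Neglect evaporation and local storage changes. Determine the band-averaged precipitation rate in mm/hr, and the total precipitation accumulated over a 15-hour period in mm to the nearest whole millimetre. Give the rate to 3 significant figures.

R ≈ 1.75 mm/hr; total ≈ 26 mm

Column moisture flux per unit crosswind length is F = V × PW.
Inflow: F_in = 16.2 × 14 = 226.8 mm·m/s
Outflow: F_out = 9.81 × 10.9 = 106.929 mm·m/s
Steady-state rate R = (F_in − F_out)/L = (226.8 − 106.929) / 247000 m = 4.853e-04 mm/s.
R = 4.853e-04 × 3600 = 1.75 mm/hr.
Over 15 h: total = 1.75 × 15 = 26.25 ≈ 26 mm.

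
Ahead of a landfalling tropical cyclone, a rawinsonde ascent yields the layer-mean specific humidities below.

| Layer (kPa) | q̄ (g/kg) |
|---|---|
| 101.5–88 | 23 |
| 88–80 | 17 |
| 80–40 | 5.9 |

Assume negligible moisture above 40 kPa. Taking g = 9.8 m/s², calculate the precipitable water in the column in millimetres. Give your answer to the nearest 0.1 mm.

PW ≈ 69.6 mm

Precipitable water is the column-integrated vapour mass per unit area: PW = (1/g) Σ q̄ Δp, with q in kg/kg and Δp in Pa (1 kg/m² of water = 1 mm).
Layer 101.5–88 kPa: Δp = 135 hPa = 13500 Pa, q̄ = 0.023 kg/kg → 0.023 × 13500 / 9.8 = 31.68 mm
Layer 88–80 kPa: Δp = 80 hPa = 8000 Pa, q̄ = 0.017 kg/kg → 0.017 × 8000 / 9.8 = 13.88 mm
Layer 80–40 kPa: Δp = 400 hPa = 40000 Pa, q̄ = 0.0059 kg/kg → 0.0059 × 40000 / 9.8 = 24.08 mm
PW = 31.68 + 13.88 + 24.08 = 69.64 ≈ 69.6 mm.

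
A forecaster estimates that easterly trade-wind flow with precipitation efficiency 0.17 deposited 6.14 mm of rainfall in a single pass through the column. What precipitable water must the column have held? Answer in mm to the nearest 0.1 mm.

PW = rainfall / ε = 6.14 / 0.17 = 36.1 mm.

PW ≈ 36.1 mm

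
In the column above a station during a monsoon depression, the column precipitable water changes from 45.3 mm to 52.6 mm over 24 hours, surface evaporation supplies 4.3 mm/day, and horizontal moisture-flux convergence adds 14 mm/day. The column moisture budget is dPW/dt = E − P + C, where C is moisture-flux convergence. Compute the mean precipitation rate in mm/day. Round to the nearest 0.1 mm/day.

dPW/dt = (52.6 − 45.3) mm / (24/24 day) = +7.300 mm/day.
P = E + C − dPW/dt = 4.3 + (14) − (+7.300) = 11.0 mm/day.

P ≈ 11.0 mm/day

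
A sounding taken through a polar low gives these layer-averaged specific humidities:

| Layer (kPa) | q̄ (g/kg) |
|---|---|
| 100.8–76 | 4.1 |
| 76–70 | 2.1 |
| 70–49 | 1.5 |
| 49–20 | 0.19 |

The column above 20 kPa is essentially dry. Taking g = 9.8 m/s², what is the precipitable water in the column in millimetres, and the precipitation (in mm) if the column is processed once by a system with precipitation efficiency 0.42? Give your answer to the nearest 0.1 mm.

PW ≈ 15.4 mm; precipitation ≈ 6.5 mm

Precipitable water is the column-integrated vapour mass per unit area: PW = (1/g) Σ q̄ Δp, with q in kg/kg and Δp in Pa (1 kg/m² of water = 1 mm).
Layer 100.8–76 kPa: Δp = 248 hPa = 24800 Pa, q̄ = 0.0041 kg/kg → 0.0041 × 24800 / 9.8 = 10.38 mm
Layer 76–70 kPa: Δp = 60 hPa = 6000 Pa, q̄ = 0.0021 kg/kg → 0.0021 × 6000 / 9.8 = 1.29 mm
Layer 70–49 kPa: Δp = 210 hPa = 21000 Pa, q̄ = 0.0015 kg/kg → 0.0015 × 21000 / 9.8 = 3.21 mm
Layer 49–20 kPa: Δp = 290 hPa = 29000 Pa, q̄ = 0.00019 kg/kg → 0.00019 × 29000 / 9.8 = 0.56 mm
PW = 10.38 + 1.29 + 3.21 + 0.56 = 15.44 ≈ 15.4 mm.
Precipitation = ε × PW = 0.42 × 15.4 = 6.5 mm.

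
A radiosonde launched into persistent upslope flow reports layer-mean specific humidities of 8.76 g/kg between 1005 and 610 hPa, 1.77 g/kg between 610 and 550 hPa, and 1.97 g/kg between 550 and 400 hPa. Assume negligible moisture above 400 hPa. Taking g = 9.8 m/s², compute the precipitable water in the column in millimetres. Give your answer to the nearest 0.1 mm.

PW ≈ 39.4 mm

Precipitable water is the column-integrated vapour mass per unit area: PW = (1/g) Σ q̄ Δp, with q in kg/kg and Δp in Pa (1 kg/m² of water = 1 mm).
Layer 1005–610 hPa: Δp = 395 hPa = 39500 Pa, q̄ = 0.00876 kg/kg → 0.00876 × 39500 / 9.8 = 35.31 mm
Layer 610–550 hPa: Δp = 60 hPa = 6000 Pa, q̄ = 0.00177 kg/kg → 0.00177 × 6000 / 9.8 = 1.08 mm
Layer 550–400 hPa: Δp = 150 hPa = 15000 Pa, q̄ = 0.00197 kg/kg → 0.00197 × 15000 / 9.8 = 3.02 mm
PW = 35.31 + 1.08 + 3.02 = 39.41 ≈ 39.4 mm.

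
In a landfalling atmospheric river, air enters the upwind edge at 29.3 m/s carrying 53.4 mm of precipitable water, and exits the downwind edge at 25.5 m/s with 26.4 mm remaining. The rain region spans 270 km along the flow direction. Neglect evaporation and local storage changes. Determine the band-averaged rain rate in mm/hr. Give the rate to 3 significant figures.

R ≈ 11.9 mm/hr

Column moisture flux per unit crosswind length is F = V × PW.
Inflow: F_in = 29.3 × 53.4 = 1564.62 mm·m/s
Outflow: F_out = 25.5 × 26.4 = 673.2 mm·m/s
Steady-state rate R = (F_in − F_out)/L = (1564.62 − 673.2) / 270000 m = 3.302e-03 mm/s.
R = 3.302e-03 × 3600 = 11.9 mm/hr.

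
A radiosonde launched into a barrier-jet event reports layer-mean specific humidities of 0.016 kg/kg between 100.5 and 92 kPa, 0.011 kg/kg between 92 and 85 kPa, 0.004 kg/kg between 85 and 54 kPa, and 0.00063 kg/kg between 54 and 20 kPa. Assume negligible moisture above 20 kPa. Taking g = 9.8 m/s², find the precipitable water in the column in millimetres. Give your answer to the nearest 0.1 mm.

Precipitable water is the column-integrated vapour mass per unit area: PW = (1/g) Σ q̄ Δp, with q in kg/kg and Δp in Pa (1 kg/m² of water = 1 mm).
Layer 100.5–92 kPa: Δp = 85 hPa = 8500 Pa, q̄ = 0.016 kg/kg → 0.016 × 8500 / 9.8 = 13.88 mm
Layer 92–85 kPa: Δp = 70 hPa = 7000 Pa, q̄ = 0.011 kg/kg → 0.011 × 7000 / 9.8 = 7.86 mm
Layer 85–54 kPa: Δp = 310 hPa = 31000 Pa, q̄ = 0.004 kg/kg → 0.004 × 31000 / 9.8 = 12.65 mm
Layer 54–20 kPa: Δp = 340 hPa = 34000 Pa, q̄ = 0.00063 kg/kg → 0.00063 × 34000 / 9.8 = 2.19 mm
PW = 13.88 + 7.86 + 12.65 + 2.19 = 36.58 ≈ 36.6 mm.

PW ≈ 36.6 mm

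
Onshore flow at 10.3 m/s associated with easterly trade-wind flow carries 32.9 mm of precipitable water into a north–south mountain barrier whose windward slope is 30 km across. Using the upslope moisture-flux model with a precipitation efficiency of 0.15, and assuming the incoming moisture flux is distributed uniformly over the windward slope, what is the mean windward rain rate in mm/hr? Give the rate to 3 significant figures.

Incoming column moisture flux per unit ridge length: F = V × PW = 10.3 × 32.9 = 338.87 mm·m/s.
Spread over the 30 km slope with efficiency ε = 0.15: R = ε·F/W = 0.15 × 338.87 / 30000 m = 1.694e-03 mm/s.
R = 1.694e-03 × 3600 = 6.10 mm/hr.

R ≈ 6.10 mm/hr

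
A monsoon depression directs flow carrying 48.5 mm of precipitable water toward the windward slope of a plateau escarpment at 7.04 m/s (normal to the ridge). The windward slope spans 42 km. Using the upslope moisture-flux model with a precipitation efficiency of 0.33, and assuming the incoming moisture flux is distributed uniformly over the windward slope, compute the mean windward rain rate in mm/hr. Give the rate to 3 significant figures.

R ≈ 9.66 mm/hr

Incoming column moisture flux per unit ridge length: F = V × PW = 7.04 × 48.5 = 341.44 mm·m/s.
Spread over the 42 km slope with efficiency ε = 0.33: R = ε·F/W = 0.33 × 341.44 / 42000 m = 2.683e-03 mm/s.
R = 2.683e-03 × 3600 = 9.66 mm/hr.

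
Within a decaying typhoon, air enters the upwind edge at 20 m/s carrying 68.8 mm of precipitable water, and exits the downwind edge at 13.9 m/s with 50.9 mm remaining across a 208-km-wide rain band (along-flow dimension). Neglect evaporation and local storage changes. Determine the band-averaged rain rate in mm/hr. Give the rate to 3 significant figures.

R ≈ 11.6 mm/hr

Column moisture flux per unit crosswind length is F = V × PW.
Inflow: F_in = 20 × 68.8 = 1376 mm·m/s
Outflow: F_out = 13.9 × 50.9 = 707.51 mm·m/s
Steady-state rate R = (F_in − F_out)/L = (1376 − 707.51) / 208000 m = 3.214e-03 mm/s.
R = 3.214e-03 × 3600 = 11.6 mm/hr.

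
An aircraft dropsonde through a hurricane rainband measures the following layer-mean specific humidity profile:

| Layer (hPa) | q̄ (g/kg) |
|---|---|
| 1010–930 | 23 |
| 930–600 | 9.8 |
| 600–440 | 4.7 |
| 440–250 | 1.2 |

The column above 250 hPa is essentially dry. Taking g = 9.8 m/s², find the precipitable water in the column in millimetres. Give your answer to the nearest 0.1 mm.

PW ≈ 61.8 mm

Precipitable water is the column-integrated vapour mass per unit area: PW = (1/g) Σ q̄ Δp, with q in kg/kg and Δp in Pa (1 kg/m² of water = 1 mm).
Layer 1010–930 hPa: Δp = 80 hPa = 8000 Pa, q̄ = 0.023 kg/kg → 0.023 × 8000 / 9.8 = 18.78 mm
Layer 930–600 hPa: Δp = 330 hPa = 33000 Pa, q̄ = 0.0098 kg/kg → 0.0098 × 33000 / 9.8 = 33.00 mm
Layer 600–440 hPa: Δp = 160 hPa = 16000 Pa, q̄ = 0.0047 kg/kg → 0.0047 × 16000 / 9.8 = 7.67 mm
Layer 440–250 hPa: Δp = 190 hPa = 19000 Pa, q̄ = 0.0012 kg/kg → 0.0012 × 19000 / 9.8 = 2.33 mm
PW = 18.78 + 33.00 + 7.67 + 2.33 = 61.78 ≈ 61.8 mm.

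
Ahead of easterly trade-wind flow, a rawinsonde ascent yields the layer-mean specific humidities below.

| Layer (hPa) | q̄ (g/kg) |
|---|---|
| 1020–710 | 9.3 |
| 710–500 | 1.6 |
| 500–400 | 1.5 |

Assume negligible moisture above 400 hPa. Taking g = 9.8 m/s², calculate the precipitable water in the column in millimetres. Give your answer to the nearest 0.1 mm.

Precipitable water is the column-integrated vapour mass per unit area: PW = (1/g) Σ q̄ Δp, with q in kg/kg and Δp in Pa (1 kg/m² of water = 1 mm).
Layer 1020–710 hPa: Δp = 310 hPa = 31000 Pa, q̄ = 0.0093 kg/kg → 0.0093 × 31000 / 9.8 = 29.42 mm
Layer 710–500 hPa: Δp = 210 hPa = 21000 Pa, q̄ = 0.0016 kg/kg → 0.0016 × 21000 / 9.8 = 3.43 mm
Layer 500–400 hPa: Δp = 100 hPa = 10000 Pa, q̄ = 0.0015 kg/kg → 0.0015 × 10000 / 9.8 = 1.53 mm
PW = 29.42 + 3.43 + 1.53 = 34.38 ≈ 34.4 mm.

PW ≈ 34.4 mm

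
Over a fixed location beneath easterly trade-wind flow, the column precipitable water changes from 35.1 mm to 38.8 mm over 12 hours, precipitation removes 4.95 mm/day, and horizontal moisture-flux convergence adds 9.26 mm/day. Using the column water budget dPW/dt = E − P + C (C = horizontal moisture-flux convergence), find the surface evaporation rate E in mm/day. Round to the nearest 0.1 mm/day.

dPW/dt = (38.8 − 35.1) mm / (12/24 day) = +7.400 mm/day.
E = dPW/dt + P − C = (+7.400) + 4.95 − (9.26) = 3.1 mm/day.

E ≈ 3.1 mm/day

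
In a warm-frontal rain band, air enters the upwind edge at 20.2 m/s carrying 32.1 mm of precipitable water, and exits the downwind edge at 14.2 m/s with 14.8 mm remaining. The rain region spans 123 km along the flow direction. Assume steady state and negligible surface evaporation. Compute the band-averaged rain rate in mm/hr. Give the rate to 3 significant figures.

R ≈ 12.8 mm/hr

Column moisture flux per unit crosswind length is F = V × PW.
Inflow: F_in = 20.2 × 32.1 = 648.42 mm·m/s
Outflow: F_out = 14.2 × 14.8 = 210.16 mm·m/s
Steady-state rate R = (F_in − F_out)/L = (648.42 − 210.16) / 123000 m = 3.563e-03 mm/s.
R = 3.563e-03 × 3600 = 12.8 mm/hr.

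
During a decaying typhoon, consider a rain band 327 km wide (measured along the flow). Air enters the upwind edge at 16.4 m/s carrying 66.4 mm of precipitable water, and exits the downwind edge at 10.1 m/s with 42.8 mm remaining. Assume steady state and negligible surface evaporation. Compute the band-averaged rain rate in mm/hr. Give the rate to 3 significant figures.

R ≈ 7.23 mm/hr

Column moisture flux per unit crosswind length is F = V × PW.
Inflow: F_in = 16.4 × 66.4 = 1088.96 mm·m/s
Outflow: F_out = 10.1 × 42.8 = 432.28 mm·m/s
Steady-state rate R = (F_in − F_out)/L = (1088.96 − 432.28) / 327000 m = 2.008e-03 mm/s.
R = 2.008e-03 × 3600 = 7.23 mm/hr.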